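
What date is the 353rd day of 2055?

December 19, 2055

January has 31 days (353 − 31 = 322 remain).
February has 28 days (322 − 28 = 294 remain).
March has 31 days (294 − 31 = 263 remain).
April has 30 days (263 − 30 = 233 remain).
May has 31 days (233 − 31 = 202 remain).
June has 30 days (202 − 30 = 172 remain).
July has 31 days (172 − 31 = 141 remain).
August has 31 days (141 − 31 = 110 remain).
September has 30 days (110 − 30 = 80 remain).
October has 31 days (80 − 31 = 49 remain).
November has 30 days (49 − 30 = 19 remain).
19 into December → December 19.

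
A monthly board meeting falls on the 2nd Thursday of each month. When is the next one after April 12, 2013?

May 9, 2013

April 2013 starts on a Monday; its first Thursday is the 4th, so the 2nd Thursday is the 11th — April 11, 2013.
That is not after April 12, 2013, so look at May 2013.
May 2013 starts on a Wednesday; its first Thursday is the 2nd, so the 2nd Thursday is the 9th — May 9, 2013.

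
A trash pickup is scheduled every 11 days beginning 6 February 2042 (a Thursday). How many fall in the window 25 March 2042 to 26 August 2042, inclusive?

Occurrences land 11·i days after 6 February 2042 for i = 0, 1, 2, …
25 March 2042 is 47 days after the start; 47 ÷ 11 = 4 remainder 3; since the remainder is 3, round up to i = 5. First occurrence in the window: #6 on 2 April 2042 (5×11 = 55 days in).
26 August 2042 is 201 days after the start; 201 ÷ 11 = 18 remainder 3. Last occurrence in the window: #19 on 23 August 2042.
Occurrences #6 through #19: 14 in total.

14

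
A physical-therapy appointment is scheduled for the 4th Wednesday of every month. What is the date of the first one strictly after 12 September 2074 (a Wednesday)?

26 September 2074

September 2074 starts on a Saturday; its first Wednesday is the 5th, so the 4th Wednesday is the 26th — 26 September 2074.
26 September 2074 is after 12 September 2074, so that is the next one.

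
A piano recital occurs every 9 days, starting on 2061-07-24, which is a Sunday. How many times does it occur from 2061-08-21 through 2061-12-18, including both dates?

Occurrences land 9·i days after 2061-07-24 for i = 0, 1, 2, …
2061-08-21 is 28 days after the start; 28 ÷ 9 = 3 remainder 1; since the remainder is 1, round up to i = 4. First occurrence in the window: #5 on 2061-08-29 (4×9 = 36 days in).
2061-12-18 is 147 days after the start; 147 ÷ 9 = 16 remainder 3. Last occurrence in the window: #17 on 2061-12-15.
Occurrences #5 through #17: 13 in total.

13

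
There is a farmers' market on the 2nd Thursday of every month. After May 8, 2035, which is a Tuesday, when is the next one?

May 10, 2035

May 2035 starts on a Tuesday; its first Thursday is the 3rd, so the 2nd Thursday is the 10th — May 10, 2035.
May 10, 2035 is after May 8, 2035, so that is the next one.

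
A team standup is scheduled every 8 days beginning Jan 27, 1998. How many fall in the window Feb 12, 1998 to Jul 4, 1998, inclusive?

18

Occurrences land 8·i days after Jan 27, 1998 for i = 0, 1, 2, …
Feb 12, 1998 is 16 days after the start; 16 ÷ 8 = 2 remainder 0. First occurrence in the window: #3 on Feb 12, 1998 (2×8 = 16 days in).
Jul 4, 1998 is 158 days after the start; 158 ÷ 8 = 19 remainder 6. Last occurrence in the window: #20 on Jun 28, 1998.
Occurrences #3 through #20: 18 in total.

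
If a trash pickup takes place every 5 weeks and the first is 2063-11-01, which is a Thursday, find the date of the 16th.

The 16th occurrence is 15 intervals after the first: 15 × 35 = 525 days after 2063-11-01.
November has 30 days — 29 days to the end of November leaves 496.
From end of November to end of 2063 is 31 days (465 left).
2064 has 366 days (99 left).
January has 31 days (68 left).
February has 28 days (40 left).
March has 31 days (9 left).
9 days into April → 2065-04-09.

2065-04-09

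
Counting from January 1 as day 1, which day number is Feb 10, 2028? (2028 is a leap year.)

Days in months before Feb: 31 = 31.
Plus 10 days into Feb → day 41.

41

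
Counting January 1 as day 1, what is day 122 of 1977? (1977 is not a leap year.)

January has 31 days (122 − 31 = 91 remain).
February has 28 days (91 − 28 = 63 remain).
March has 31 days (63 − 31 = 32 remain).
April has 30 days (32 − 30 = 2 remain).
2 into May → May 2.

May 2, 1977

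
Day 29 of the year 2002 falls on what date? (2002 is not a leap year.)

29 into January → January 29.

2002-01-29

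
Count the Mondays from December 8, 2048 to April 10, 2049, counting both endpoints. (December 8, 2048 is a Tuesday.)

17

December 8, 2048 is a Tuesday; the first Monday on or after it is December 14, 2048 (6 days later).
From December 14, 2048 to April 10, 2049: 17 + 31 + 28 + 31 + 10 = 117 days (rest of December, January, February, March, April).
117 ÷ 7 = 16 full weeks with remainder 5, so 16 more Mondays after the first → 17.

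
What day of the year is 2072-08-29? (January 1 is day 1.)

Days in months before August: 31 + 29 + 31 + 30 + 31 + 30 + 31 = 213.
Plus 29 days into August → day 242.

242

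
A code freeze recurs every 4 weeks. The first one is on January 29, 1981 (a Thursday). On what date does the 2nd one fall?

The 2nd occurrence is 1 interval after the first: 1 × 28 = 28 days after January 29, 1981.
January has 31 days — 2 days to the end of January leaves 26.
26 days into February → February 26, 1981.

February 26, 1981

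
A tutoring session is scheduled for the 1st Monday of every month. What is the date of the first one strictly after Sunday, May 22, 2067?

Jun 6, 2067

May 2067 starts on a Sunday, so its 1st Monday is May 2, 2067 (1 day in).
That is not after May 22, 2067, so look at Jun 2067.
Jun 2067 starts on a Wednesday, so its 1st Monday is Jun 6, 2067 (5 days in).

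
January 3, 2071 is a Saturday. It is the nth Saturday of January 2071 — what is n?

Day 3 falls in week ⌈3/7⌉ of the month.
Days 1–7 hold the 1st Saturday, 8–14 the 2nd, 15–21 the 3rd, 22–28 the 4th, 29–31 the 5th.
3 is in the range for the 1st.

1st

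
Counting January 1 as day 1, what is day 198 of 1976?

January has 31 days (198 − 31 = 167 remain).
February has 29 days (167 − 29 = 138 remain).
March has 31 days (138 − 31 = 107 remain).
April has 30 days (107 − 30 = 77 remain).
May has 31 days (77 − 31 = 46 remain).
June has 30 days (46 − 30 = 16 remain).
16 into July → July 16.

16 July 1976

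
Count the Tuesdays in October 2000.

5

1 October 2000 is a Sunday; the first Tuesday on or after it is 3 October 2000 (2 days later).
From 3 October 2000 to 31 October 2000 is 31 − 3 = 28 days.
28 ÷ 7 = 4 full weeks with remainder 0, so 4 more Tuesdays after the first → 5.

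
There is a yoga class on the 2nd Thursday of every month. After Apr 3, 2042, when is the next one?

Apr 10, 2042

Apr 2042 starts on a Tuesday; its first Thursday is the 3rd, so the 2nd Thursday is the 10th — Apr 10, 2042.
Apr 10, 2042 is after Apr 3, 2042, so that is the next one.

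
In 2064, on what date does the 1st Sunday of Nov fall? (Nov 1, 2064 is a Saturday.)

Nov 2, 2064

Nov 2064 begins on a Saturday, so the first Sunday is Nov 2 (1 day later).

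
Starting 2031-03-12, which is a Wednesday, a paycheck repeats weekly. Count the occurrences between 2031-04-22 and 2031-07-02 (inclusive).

Occurrences land 7·i days after 2031-03-12 for i = 0, 1, 2, …
2031-04-22 is 41 days after the start; 41 ÷ 7 = 5 remainder 6; since the remainder is 6, round up to i = 6. First occurrence in the window: #7 on 2031-04-23 (6×7 = 42 days in).
2031-07-02 is 112 days after the start; 112 ÷ 7 = 16 remainder 0. Last occurrence in the window: #17 on 2031-07-02.
Occurrences #7 through #17: 11 in total.

11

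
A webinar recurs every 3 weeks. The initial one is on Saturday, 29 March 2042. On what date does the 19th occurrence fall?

11 April 2043

The 19th occurrence is 18 intervals after the first: 18 × 21 = 378 days after 29 March 2042.
March has 31 days — 2 days to the end of March leaves 376.
April has 30 days (346 left).
May has 31 days (315 left).
June has 30 days (285 left).
July has 31 days (254 left).
August has 31 days (223 left).
September has 30 days (193 left).
October has 31 days (162 left).
November has 30 days (132 left).
December has 31 days (101 left).
January has 31 days (70 left).
February has 28 days (42 left).
March has 31 days (11 left).
11 days into April → 11 April 2043.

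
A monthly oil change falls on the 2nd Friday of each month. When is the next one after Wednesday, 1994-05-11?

1994-05-13

May 1994 starts on a Sunday; its first Friday is the 6th, so the 2nd Friday is the 13th — 1994-05-13.
1994-05-13 is after 1994-05-11, so that is the next one.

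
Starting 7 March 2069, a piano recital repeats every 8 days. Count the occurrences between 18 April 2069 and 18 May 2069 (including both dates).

Occurrences land 8·i days after 7 March 2069 for i = 0, 1, 2, …
18 April 2069 is 42 days after the start; 42 ÷ 8 = 5 remainder 2; since the remainder is 2, round up to i = 6. First occurrence in the window: #7 on 24 April 2069 (6×8 = 48 days in).
18 May 2069 is 72 days after the start; 72 ÷ 8 = 9 remainder 0. Last occurrence in the window: #10 on 18 May 2069.
Occurrences #7 through #10: 4 in total.

4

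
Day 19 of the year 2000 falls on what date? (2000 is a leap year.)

19 into January → January 19.

2000-01-19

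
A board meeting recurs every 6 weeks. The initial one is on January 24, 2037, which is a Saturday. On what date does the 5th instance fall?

July 11, 2037

The 5th occurrence is 4 intervals after the first: 4 × 42 = 168 days after January 24, 2037.
January has 31 days — 7 days to the end of January leaves 161.
February has 28 days (133 left).
March has 31 days (102 left).
April has 30 days (72 left).
May has 31 days (41 left).
June has 30 days (11 left).
11 days into July → July 11, 2037.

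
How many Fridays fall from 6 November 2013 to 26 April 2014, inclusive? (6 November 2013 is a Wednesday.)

25

6 November 2013 is a Wednesday; the first Friday on or after it is 8 November 2013 (2 days later).
From 8 November 2013 to 26 April 2014: 22 + 31 + 31 + 28 + 31 + 26 = 169 days (rest of November, December, January, February, March, April).
169 ÷ 7 = 24 full weeks with remainder 1, so 24 more Fridays after the first → 25.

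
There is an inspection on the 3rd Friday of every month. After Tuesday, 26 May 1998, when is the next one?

19 June 1998

May 1998 starts on a Friday; its first Friday is the 1st, so the 3rd Friday is the 15th — 15 May 1998.
That is not after 26 May 1998, so look at June 1998.
June 1998 starts on a Monday; its first Friday is the 5th, so the 3rd Friday is the 19th — 19 June 1998.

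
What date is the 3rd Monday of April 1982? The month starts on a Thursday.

April 1982 begins on a Thursday, so the first Monday is April 5 (4 days later).
The 3rd Monday is 2 weeks later: 5 + 14 = 19.

1982-04-19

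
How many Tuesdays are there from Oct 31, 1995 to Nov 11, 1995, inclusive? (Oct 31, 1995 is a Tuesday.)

Oct 31, 1995 is a Tuesday; the first Tuesday on or after it is Oct 31, 1995.
From Oct 31, 1995 to Nov 11, 1995: 0 + 11 = 11 days (rest of Oct, Nov).
11 ÷ 7 = 1 full weeks with remainder 4, so 1 more Tuesdays after the first → 2.

2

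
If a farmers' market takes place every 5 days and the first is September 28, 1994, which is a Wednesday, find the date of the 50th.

The 50th occurrence is 49 intervals after the first: 49 × 5 = 245 days after September 28, 1994.
September has 30 days — 2 days to the end of September leaves 243.
October has 31 days (212 left).
November has 30 days (182 left).
December has 31 days (151 left).
January has 31 days (120 left).
February has 28 days (92 left).
March has 31 days (61 left).
April has 30 days (31 left).
31 days into May → May 31, 1995.

May 31, 1995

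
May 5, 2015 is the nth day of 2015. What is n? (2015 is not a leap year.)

Days in months before May: 31 + 28 + 31 + 30 = 120.
Plus 5 days into May → day 125.

125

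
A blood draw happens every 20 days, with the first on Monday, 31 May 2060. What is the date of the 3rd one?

The 3rd occurrence is 2 intervals after the first: 2 × 20 = 40 days after 31 May 2060.
May has 31 days — 0 days to the end of May leaves 40.
June has 30 days (10 left).
10 days into July → 10 July 2060.

10 July 2060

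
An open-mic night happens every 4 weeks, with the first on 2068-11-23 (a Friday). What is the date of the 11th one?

2069-08-30

The 11th occurrence is 10 intervals after the first: 10 × 28 = 280 days after 2068-11-23.
November has 30 days — 7 days to the end of November leaves 273.
December has 31 days (242 left).
January has 31 days (211 left).
February has 28 days (183 left).
March has 31 days (152 left).
April has 30 days (122 left).
May has 31 days (91 left).
June has 30 days (61 left).
July has 31 days (30 left).
30 days into August → 2069-08-30.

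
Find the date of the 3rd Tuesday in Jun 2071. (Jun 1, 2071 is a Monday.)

Jun 2071 begins on a Monday, so the first Tuesday is Jun 2 (1 day later).
The 3rd Tuesday is 2 weeks later: 2 + 14 = 16.

Jun 16, 2071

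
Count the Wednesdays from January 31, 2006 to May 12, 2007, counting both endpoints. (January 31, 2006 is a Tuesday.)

67

January 31, 2006 is a Tuesday; the first Wednesday on or after it is February 1, 2006 (1 day later).
From February 1, 2006 to May 12, 2007: 333 + 132 = 465 days (rest of 2006, to May 12, 2007 in 2007).
465 ÷ 7 = 66 full weeks with remainder 3, so 66 more Wednesdays after the first → 67.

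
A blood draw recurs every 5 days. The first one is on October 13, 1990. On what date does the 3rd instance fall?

The 3rd occurrence is 2 intervals after the first: 2 × 5 = 10 days after October 13, 1990.
10 days later is October 23, 1990.

October 23, 1990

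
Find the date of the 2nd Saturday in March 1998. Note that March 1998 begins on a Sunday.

March 1998 begins on a Sunday, so the first Saturday is March 7 (6 days later).
The 2nd Saturday is 1 weeks later: 7 + 7 = 14.

14 March 1998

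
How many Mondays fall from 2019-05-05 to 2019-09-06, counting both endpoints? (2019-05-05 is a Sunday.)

2019-05-05 is a Sunday; the first Monday on or after it is 2019-05-06 (1 day later).
From 2019-05-06 to 2019-09-06: 25 + 30 + 31 + 31 + 6 = 123 days (rest of May, June, July, August, September).
123 ÷ 7 = 17 full weeks with remainder 4, so 17 more Mondays after the first → 18.

18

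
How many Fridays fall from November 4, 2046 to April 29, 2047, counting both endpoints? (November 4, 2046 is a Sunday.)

25

November 4, 2046 is a Sunday; the first Friday on or after it is November 9, 2046 (5 days later).
From November 9, 2046 to April 29, 2047: 21 + 31 + 31 + 28 + 31 + 29 = 171 days (rest of November, December, January, February, March, April).
171 ÷ 7 = 24 full weeks with remainder 3, so 24 more Fridays after the first → 25.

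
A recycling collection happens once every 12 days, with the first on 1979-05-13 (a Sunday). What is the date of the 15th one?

1979-10-28

The 15th occurrence is 14 intervals after the first: 14 × 12 = 168 days after 1979-05-13.
May has 31 days — 18 days to the end of May leaves 150.
June has 30 days (120 left).
July has 31 days (89 left).
August has 31 days (58 left).
September has 30 days (28 left).
28 days into October → 1979-10-28.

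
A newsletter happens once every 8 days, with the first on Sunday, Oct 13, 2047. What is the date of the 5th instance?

Nov 14, 2047

The 5th occurrence is 4 intervals after the first: 4 × 8 = 32 days after Oct 13, 2047.
Oct has 31 days — 18 days to the end of Oct leaves 14.
14 days into Nov → Nov 14, 2047.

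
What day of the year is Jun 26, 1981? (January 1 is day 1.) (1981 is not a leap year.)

177

Days in months before Jun: 31 + 28 + 31 + 30 + 31 = 151.
Plus 26 days into Jun → day 177.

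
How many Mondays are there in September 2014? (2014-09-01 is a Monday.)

2014-09-01 is a Monday; the first Monday on or after it is 2014-09-01.
From 2014-09-01 to 2014-09-30 is 30 − 1 = 29 days.
29 ÷ 7 = 4 full weeks with remainder 1, so 4 more Mondays after the first → 5.

5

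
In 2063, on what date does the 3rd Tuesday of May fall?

2063-05-15

May 2063 begins on a Tuesday, so the first Tuesday is May 1.
The 3rd Tuesday is 2 weeks later: 1 + 14 = 15.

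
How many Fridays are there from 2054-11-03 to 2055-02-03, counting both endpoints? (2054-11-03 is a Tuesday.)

2054-11-03 is a Tuesday; the first Friday on or after it is 2054-11-06 (3 days later).
From 2054-11-06 to 2055-02-03: 24 + 31 + 31 + 3 = 89 days (rest of November, December, January, February).
89 ÷ 7 = 12 full weeks with remainder 5, so 12 more Fridays after the first → 13.

13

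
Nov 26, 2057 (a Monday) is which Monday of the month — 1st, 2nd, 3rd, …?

Day 26 falls in week ⌈26/7⌉ of the month.
Days 1–7 hold the 1st Monday, 8–14 the 2nd, 15–21 the 3rd, 22–28 the 4th, 29–31 the 5th.
26 is in the range for the 4th.

4th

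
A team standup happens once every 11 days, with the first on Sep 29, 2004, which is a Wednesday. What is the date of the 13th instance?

Feb 8, 2005

The 13th occurrence is 12 intervals after the first: 12 × 11 = 132 days after Sep 29, 2004.
Sep has 30 days — 1 day to the end of Sep leaves 131.
Oct has 31 days (100 left).
Nov has 30 days (70 left).
Dec has 31 days (39 left).
Jan has 31 days (8 left).
8 days into Feb → Feb 8, 2005.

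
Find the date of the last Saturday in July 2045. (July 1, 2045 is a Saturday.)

29 July 2045

July 2045 begins on a Saturday, so the first Saturday is July 1.
July 2045 has 31 days. Adding weeks: 1, 8, 15, 22, 29 — the last one ≤ 31 is the 29th.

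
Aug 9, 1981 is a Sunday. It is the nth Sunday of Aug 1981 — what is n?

Day 9 falls in week ⌈9/7⌉ of the month.
Days 1–7 hold the 1st Sunday, 8–14 the 2nd, 15–21 the 3rd, 22–28 the 4th, 29–31 the 5th.
9 is in the range for the 2nd.

2nd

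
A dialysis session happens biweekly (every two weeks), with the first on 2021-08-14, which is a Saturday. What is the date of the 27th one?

The 27th occurrence is 26 intervals after the first: 26 × 14 = 364 days after 2021-08-14.
August has 31 days — 17 days to the end of August leaves 347.
September has 30 days (317 left).
October has 31 days (286 left).
November has 30 days (256 left).
December has 31 days (225 left).
January has 31 days (194 left).
February has 28 days (166 left).
March has 31 days (135 left).
April has 30 days (105 left).
May has 31 days (74 left).
June has 30 days (44 left).
July has 31 days (13 left).
13 days into August → 2022-08-13.

2022-08-13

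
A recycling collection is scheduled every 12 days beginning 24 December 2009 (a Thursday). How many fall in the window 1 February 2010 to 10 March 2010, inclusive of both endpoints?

Occurrences land 12·i days after 24 December 2009 for i = 0, 1, 2, …
1 February 2010 is 39 days after the start; 39 ÷ 12 = 3 remainder 3; since the remainder is 3, round up to i = 4. First occurrence in the window: #5 on 10 February 2010 (4×12 = 48 days in).
10 March 2010 is 76 days after the start; 76 ÷ 12 = 6 remainder 4. Last occurrence in the window: #7 on 6 March 2010.
Occurrences #5 through #7: 3 in total.

3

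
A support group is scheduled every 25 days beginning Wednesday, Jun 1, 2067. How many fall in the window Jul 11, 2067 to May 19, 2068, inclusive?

13

Occurrences land 25·i days after Jun 1, 2067 for i = 0, 1, 2, …
Jul 11, 2067 is 40 days after the start; 40 ÷ 25 = 1 remainder 15; since the remainder is 15, round up to i = 2. First occurrence in the window: #3 on Jul 21, 2067 (2×25 = 50 days in).
May 19, 2068 is 353 days after the start; 353 ÷ 25 = 14 remainder 3. Last occurrence in the window: #15 on May 16, 2068.
Occurrences #3 through #15: 13 in total.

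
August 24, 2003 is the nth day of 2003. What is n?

Days in months before August: 31 + 28 + 31 + 30 + 31 + 30 + 31 = 212.
Plus 24 days into August → day 236.

236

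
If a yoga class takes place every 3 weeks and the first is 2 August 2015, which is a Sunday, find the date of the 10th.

7 February 2016

The 10th occurrence is 9 intervals after the first: 9 × 21 = 189 days after 2 August 2015.
August has 31 days — 29 days to the end of August leaves 160.
September has 30 days (130 left).
October has 31 days (99 left).
November has 30 days (69 left).
December has 31 days (38 left).
January has 31 days (7 left).
7 days into February → 7 February 2016.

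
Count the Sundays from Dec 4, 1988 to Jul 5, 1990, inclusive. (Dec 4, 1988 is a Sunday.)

83

Dec 4, 1988 is a Sunday; the first Sunday on or after it is Dec 4, 1988.
From Dec 4, 1988 to Jul 5, 1990: 27 + 365 + 186 = 578 days (rest of 1988, 1989, to Jul 5, 1990 in 1990).
578 ÷ 7 = 82 full weeks with remainder 4, so 82 more Sundays after the first → 83.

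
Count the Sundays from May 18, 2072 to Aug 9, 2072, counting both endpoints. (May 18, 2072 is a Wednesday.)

12

May 18, 2072 is a Wednesday; the first Sunday on or after it is May 22, 2072 (4 days later).
From May 22, 2072 to Aug 9, 2072: 9 + 30 + 31 + 9 = 79 days (rest of May, Jun, Jul, Aug).
79 ÷ 7 = 11 full weeks with remainder 2, so 11 more Sundays after the first → 12.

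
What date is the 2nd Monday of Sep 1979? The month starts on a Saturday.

Sep 10, 1979

Sep 1979 begins on a Saturday, so the first Monday is Sep 3 (2 days later).
The 2nd Monday is 1 weeks later: 3 + 7 = 10.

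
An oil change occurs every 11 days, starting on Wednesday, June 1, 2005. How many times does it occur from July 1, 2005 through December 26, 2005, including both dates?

16

Occurrences land 11·i days after June 1, 2005 for i = 0, 1, 2, …
July 1, 2005 is 30 days after the start; 30 ÷ 11 = 2 remainder 8; since the remainder is 8, round up to i = 3. First occurrence in the window: #4 on July 4, 2005 (3×11 = 33 days in).
December 26, 2005 is 208 days after the start; 208 ÷ 11 = 18 remainder 10. Last occurrence in the window: #19 on December 16, 2005.
Occurrences #4 through #19: 16 in total.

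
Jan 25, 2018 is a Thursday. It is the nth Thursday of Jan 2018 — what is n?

Day 25 falls in week ⌈25/7⌉ of the month.
Days 1–7 hold the 1st Thursday, 8–14 the 2nd, 15–21 the 3rd, 22–28 the 4th, 29–31 the 5th.
25 is in the range for the 4th.

4th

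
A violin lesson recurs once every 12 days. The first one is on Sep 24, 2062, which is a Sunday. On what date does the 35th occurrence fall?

The 35th occurrence is 34 intervals after the first: 34 × 12 = 408 days after Sep 24, 2062.
Sep has 30 days — 6 days to the end of Sep leaves 402.
From end of Sep to end of 2062 is 92 days (310 left).
Jan has 31 days (279 left).
Feb has 28 days (251 left).
Mar has 31 days (220 left).
Apr has 30 days (190 left).
May has 31 days (159 left).
Jun has 30 days (129 left).
Jul has 31 days (98 left).
Aug has 31 days (67 left).
Sep has 30 days (37 left).
Oct has 31 days (6 left).
6 days into Nov → Nov 6, 2063.

Nov 6, 2063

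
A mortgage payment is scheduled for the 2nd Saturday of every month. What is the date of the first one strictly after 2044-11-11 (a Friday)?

November 2044 starts on a Tuesday; its first Saturday is the 5th, so the 2nd Saturday is the 12th — 2044-11-12.
2044-11-12 is after 2044-11-11, so that is the next one.

2044-11-12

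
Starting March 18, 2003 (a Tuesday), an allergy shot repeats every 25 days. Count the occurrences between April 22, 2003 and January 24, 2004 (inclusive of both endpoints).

Occurrences land 25·i days after March 18, 2003 for i = 0, 1, 2, …
April 22, 2003 is 35 days after the start; 35 ÷ 25 = 1 remainder 10; since the remainder is 10, round up to i = 2. First occurrence in the window: #3 on May 7, 2003 (2×25 = 50 days in).
January 24, 2004 is 312 days after the start; 312 ÷ 25 = 12 remainder 12. Last occurrence in the window: #13 on January 12, 2004.
Occurrences #3 through #13: 11 in total.

11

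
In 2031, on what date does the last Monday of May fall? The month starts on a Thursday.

May 2031 begins on a Thursday, so the first Monday is May 5 (4 days later).
May 2031 has 31 days. Adding weeks: 5, 12, 19, 26 — the last one ≤ 31 is the 26th.

2031-05-26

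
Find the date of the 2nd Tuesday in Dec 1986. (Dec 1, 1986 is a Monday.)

Dec 1986 begins on a Monday, so the first Tuesday is Dec 2 (1 day later).
The 2nd Tuesday is 1 weeks later: 2 + 7 = 9.

Dec 9, 1986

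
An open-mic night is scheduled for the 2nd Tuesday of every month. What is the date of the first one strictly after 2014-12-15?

2015-01-13

December 2014 starts on a Monday; its first Tuesday is the 2nd, so the 2nd Tuesday is the 9th — 2014-12-09.
That is not after 2014-12-15, so look at January 2015.
January 2015 starts on a Thursday; its first Tuesday is the 6th, so the 2nd Tuesday is the 13th — 2015-01-13.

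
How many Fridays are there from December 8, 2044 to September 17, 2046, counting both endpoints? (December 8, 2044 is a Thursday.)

December 8, 2044 is a Thursday; the first Friday on or after it is December 9, 2044 (1 day later).
From December 9, 2044 to September 17, 2046: 22 + 365 + 260 = 647 days (rest of 2044, 2045, to September 17, 2046 in 2046).
647 ÷ 7 = 92 full weeks with remainder 3, so 92 more Fridays after the first → 93.

93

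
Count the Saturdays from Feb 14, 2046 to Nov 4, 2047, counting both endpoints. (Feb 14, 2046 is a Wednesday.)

Feb 14, 2046 is a Wednesday; the first Saturday on or after it is Feb 17, 2046 (3 days later).
From Feb 17, 2046 to Nov 4, 2047: 317 + 308 = 625 days (rest of 2046, to Nov 4, 2047 in 2047).
625 ÷ 7 = 89 full weeks with remainder 2, so 89 more Saturdays after the first → 90.

90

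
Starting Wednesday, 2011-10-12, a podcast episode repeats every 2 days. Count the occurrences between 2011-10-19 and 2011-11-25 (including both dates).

Occurrences land 2·i days after 2011-10-12 for i = 0, 1, 2, …
2011-10-19 is 7 days after the start; 7 ÷ 2 = 3 remainder 1; since the remainder is 1, round up to i = 4. First occurrence in the window: #5 on 2011-10-20 (4×2 = 8 days in).
2011-11-25 is 44 days after the start; 44 ÷ 2 = 22 remainder 0. Last occurrence in the window: #23 on 2011-11-25.
Occurrences #5 through #23: 19 in total.

19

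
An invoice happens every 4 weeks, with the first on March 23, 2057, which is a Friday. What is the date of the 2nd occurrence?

The 2nd occurrence is 1 interval after the first: 1 × 28 = 28 days after March 23, 2057.
March has 31 days — 8 days to the end of March leaves 20.
20 days into April → April 20, 2057.

April 20, 2057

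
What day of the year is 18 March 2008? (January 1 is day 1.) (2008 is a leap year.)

78

Days in months before March: 31 + 29 = 60.
Plus 18 days into March → day 78.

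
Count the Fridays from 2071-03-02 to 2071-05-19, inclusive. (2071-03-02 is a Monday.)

2071-03-02 is a Monday; the first Friday on or after it is 2071-03-06 (4 days later).
From 2071-03-06 to 2071-05-19: 25 + 30 + 19 = 74 days (rest of March, April, May).
74 ÷ 7 = 10 full weeks with remainder 4, so 10 more Fridays after the first → 11.

11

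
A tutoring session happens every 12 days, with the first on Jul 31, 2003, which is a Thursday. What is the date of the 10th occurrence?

Nov 16, 2003

The 10th occurrence is 9 intervals after the first: 9 × 12 = 108 days after Jul 31, 2003.
Jul has 31 days — 0 days to the end of Jul leaves 108.
Aug has 31 days (77 left).
Sep has 30 days (47 left).
Oct has 31 days (16 left).
16 days into Nov → Nov 16, 2003.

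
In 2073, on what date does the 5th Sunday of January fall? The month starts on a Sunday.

2073-01-29

January 2073 begins on a Sunday, so the first Sunday is January 1.
The 5th Sunday is 4 weeks later: 1 + 28 = 29.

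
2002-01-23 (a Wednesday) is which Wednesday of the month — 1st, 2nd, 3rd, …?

4th

Day 23 falls in week ⌈23/7⌉ of the month.
Days 1–7 hold the 1st Wednesday, 8–14 the 2nd, 15–21 the 3rd, 22–28 the 4th, 29–31 the 5th.
23 is in the range for the 4th.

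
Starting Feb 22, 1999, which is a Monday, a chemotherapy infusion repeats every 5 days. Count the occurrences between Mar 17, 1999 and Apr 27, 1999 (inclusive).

8

Occurrences land 5·i days after Feb 22, 1999 for i = 0, 1, 2, …
Mar 17, 1999 is 23 days after the start; 23 ÷ 5 = 4 remainder 3; since the remainder is 3, round up to i = 5. First occurrence in the window: #6 on Mar 19, 1999 (5×5 = 25 days in).
Apr 27, 1999 is 64 days after the start; 64 ÷ 5 = 12 remainder 4. Last occurrence in the window: #13 on Apr 23, 1999.
Occurrences #6 through #13: 8 in total.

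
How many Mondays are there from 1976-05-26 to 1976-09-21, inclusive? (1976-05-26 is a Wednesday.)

17

1976-05-26 is a Wednesday; the first Monday on or after it is 1976-05-31 (5 days later).
From 1976-05-31 to 1976-09-21: 0 + 30 + 31 + 31 + 21 = 113 days (rest of May, June, July, August, September).
113 ÷ 7 = 16 full weeks with remainder 1, so 16 more Mondays after the first → 17.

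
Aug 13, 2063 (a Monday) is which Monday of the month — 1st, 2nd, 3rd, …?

Day 13 falls in week ⌈13/7⌉ of the month.
Days 1–7 hold the 1st Monday, 8–14 the 2nd, 15–21 the 3rd, 22–28 the 4th, 29–31 the 5th.
13 is in the range for the 2nd.

2nd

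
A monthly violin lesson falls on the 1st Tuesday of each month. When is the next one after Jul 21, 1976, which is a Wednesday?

Jul 1976 starts on a Thursday, so its 1st Tuesday is Jul 6, 1976 (5 days in).
That is not after Jul 21, 1976, so look at Aug 1976.
Aug 1976 starts on a Sunday, so its 1st Tuesday is Aug 3, 1976 (2 days in).

Aug 3, 1976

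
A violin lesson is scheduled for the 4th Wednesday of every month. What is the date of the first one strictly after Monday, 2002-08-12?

August 2002 starts on a Thursday; its first Wednesday is the 7th, so the 4th Wednesday is the 28th — 2002-08-28.
2002-08-28 is after 2002-08-12, so that is the next one.

2002-08-28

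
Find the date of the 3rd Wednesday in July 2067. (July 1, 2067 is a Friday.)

July 2067 begins on a Friday, so the first Wednesday is July 6 (5 days later).
The 3rd Wednesday is 2 weeks later: 6 + 14 = 20.

July 20, 2067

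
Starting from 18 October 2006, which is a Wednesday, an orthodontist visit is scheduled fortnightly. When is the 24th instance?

5 September 2007

The 24th occurrence is 23 intervals after the first: 23 × 14 = 322 days after 18 October 2006.
October has 31 days — 13 days to the end of October leaves 309.
November has 30 days (279 left).
December has 31 days (248 left).
January has 31 days (217 left).
February has 28 days (189 left).
March has 31 days (158 left).
April has 30 days (128 left).
May has 31 days (97 left).
June has 30 days (67 left).
July has 31 days (36 left).
August has 31 days (5 left).
5 days into September → 5 September 2007.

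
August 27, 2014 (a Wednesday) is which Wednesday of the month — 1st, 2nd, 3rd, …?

Day 27 falls in week ⌈27/7⌉ of the month.
Days 1–7 hold the 1st Wednesday, 8–14 the 2nd, 15–21 the 3rd, 22–28 the 4th, 29–31 the 5th.
27 is in the range for the 4th.

4th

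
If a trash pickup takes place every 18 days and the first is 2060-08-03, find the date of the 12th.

2061-02-17

The 12th occurrence is 11 intervals after the first: 11 × 18 = 198 days after 2060-08-03.
August has 31 days — 28 days to the end of August leaves 170.
September has 30 days (140 left).
October has 31 days (109 left).
November has 30 days (79 left).
December has 31 days (48 left).
January has 31 days (17 left).
17 days into February → 2061-02-17.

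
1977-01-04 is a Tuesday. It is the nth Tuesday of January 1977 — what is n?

Day 4 falls in week ⌈4/7⌉ of the month.
Days 1–7 hold the 1st Tuesday, 8–14 the 2nd, 15–21 the 3rd, 22–28 the 4th, 29–31 the 5th.
4 is in the range for the 1st.

1st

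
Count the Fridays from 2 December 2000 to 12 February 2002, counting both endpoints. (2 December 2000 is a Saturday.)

2 December 2000 is a Saturday; the first Friday on or after it is 8 December 2000 (6 days later).
From 8 December 2000 to 12 February 2002: 23 + 365 + 43 = 431 days (rest of 2000, 2001, to 12 February 2002 in 2002).
431 ÷ 7 = 61 full weeks with remainder 4, so 61 more Fridays after the first → 62.

62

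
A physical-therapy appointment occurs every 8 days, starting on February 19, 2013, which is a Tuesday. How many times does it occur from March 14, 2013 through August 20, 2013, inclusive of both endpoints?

20

Occurrences land 8·i days after February 19, 2013 for i = 0, 1, 2, …
March 14, 2013 is 23 days after the start; 23 ÷ 8 = 2 remainder 7; since the remainder is 7, round up to i = 3. First occurrence in the window: #4 on March 15, 2013 (3×8 = 24 days in).
August 20, 2013 is 182 days after the start; 182 ÷ 8 = 22 remainder 6. Last occurrence in the window: #23 on August 14, 2013.
Occurrences #4 through #23: 20 in total.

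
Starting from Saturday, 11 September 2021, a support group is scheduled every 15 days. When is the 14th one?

25 March 2022

The 14th occurrence is 13 intervals after the first: 13 × 15 = 195 days after 11 September 2021.
September has 30 days — 19 days to the end of September leaves 176.
October has 31 days (145 left).
November has 30 days (115 left).
December has 31 days (84 left).
January has 31 days (53 left).
February has 28 days (25 left).
25 days into March → 25 March 2022.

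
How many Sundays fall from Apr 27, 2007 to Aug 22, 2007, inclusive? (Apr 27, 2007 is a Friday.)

17

Apr 27, 2007 is a Friday; the first Sunday on or after it is Apr 29, 2007 (2 days later).
From Apr 29, 2007 to Aug 22, 2007: 1 + 31 + 30 + 31 + 22 = 115 days (rest of Apr, May, Jun, Jul, Aug).
115 ÷ 7 = 16 full weeks with remainder 3, so 16 more Sundays after the first → 17.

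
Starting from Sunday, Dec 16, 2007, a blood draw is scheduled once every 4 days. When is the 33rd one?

The 33rd occurrence is 32 intervals after the first: 32 × 4 = 128 days after Dec 16, 2007.
Dec has 31 days — 15 days to the end of Dec leaves 113.
Jan has 31 days (82 left).
Feb has 29 days (53 left).
Mar has 31 days (22 left).
22 days into Apr → Apr 22, 2008.

Apr 22, 2008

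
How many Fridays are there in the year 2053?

52

2053-01-01 is a Wednesday; the first Friday on or after it is 2053-01-03 (2 days later).
From 2053-01-03 to 2053-12-31: 28 + 28 + 31 + 30 + 31 + 30 + 31 + 31 + 30 + 31 + 30 + 31 = 362 days (rest of January, February, March, April, May, June, July, August, September, October, November, December).
362 ÷ 7 = 51 full weeks with remainder 5, so 51 more Fridays after the first → 52.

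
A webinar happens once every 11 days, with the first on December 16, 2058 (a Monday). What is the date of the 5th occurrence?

January 29, 2059

The 5th occurrence is 4 intervals after the first: 4 × 11 = 44 days after December 16, 2058.
December has 31 days — 15 days to the end of December leaves 29.
29 days into January → January 29, 2059.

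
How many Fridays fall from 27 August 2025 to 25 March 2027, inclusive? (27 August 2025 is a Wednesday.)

27 August 2025 is a Wednesday; the first Friday on or after it is 29 August 2025 (2 days later).
From 29 August 2025 to 25 March 2027: 124 + 365 + 84 = 573 days (rest of 2025, 2026, to 25 March 2027 in 2027).
573 ÷ 7 = 81 full weeks with remainder 6, so 81 more Fridays after the first → 82.

82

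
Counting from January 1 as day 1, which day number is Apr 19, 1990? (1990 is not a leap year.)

Days in months before Apr: 31 + 28 + 31 = 90.
Plus 19 days into Apr → day 109.

109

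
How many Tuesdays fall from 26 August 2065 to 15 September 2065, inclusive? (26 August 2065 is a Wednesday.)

3

26 August 2065 is a Wednesday; the first Tuesday on or after it is 1 September 2065 (6 days later).
From 1 September 2065 to 15 September 2065 is 15 − 1 = 14 days.
14 ÷ 7 = 2 full weeks with remainder 0, so 2 more Tuesdays after the first → 3.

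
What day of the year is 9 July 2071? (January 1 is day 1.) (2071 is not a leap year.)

190

Days in months before July: 31 + 28 + 31 + 30 + 31 + 30 = 181.
Plus 9 days into July → day 190.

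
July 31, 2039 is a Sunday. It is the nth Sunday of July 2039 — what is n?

Day 31 falls in week ⌈31/7⌉ of the month.
Days 1–7 hold the 1st Sunday, 8–14 the 2nd, 15–21 the 3rd, 22–28 the 4th, 29–31 the 5th.
31 is in the range for the 5th.

5th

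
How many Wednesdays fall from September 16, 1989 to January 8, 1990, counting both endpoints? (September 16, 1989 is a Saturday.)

September 16, 1989 is a Saturday; the first Wednesday on or after it is September 20, 1989 (4 days later).
From September 20, 1989 to January 8, 1990: 10 + 31 + 30 + 31 + 8 = 110 days (rest of September, October, November, December, January).
110 ÷ 7 = 15 full weeks with remainder 5, so 15 more Wednesdays after the first → 16.

16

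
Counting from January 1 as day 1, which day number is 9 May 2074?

Days in months before May: 31 + 28 + 31 + 30 = 120.
Plus 9 days into May → day 129.

129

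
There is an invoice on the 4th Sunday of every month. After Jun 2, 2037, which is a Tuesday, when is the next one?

Jun 28, 2037

Jun 2037 starts on a Monday; its first Sunday is the 7th, so the 4th Sunday is the 28th — Jun 28, 2037.
Jun 28, 2037 is after Jun 2, 2037, so that is the next one.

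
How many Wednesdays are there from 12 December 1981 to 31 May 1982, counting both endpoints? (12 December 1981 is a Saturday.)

12 December 1981 is a Saturday; the first Wednesday on or after it is 16 December 1981 (4 days later).
From 16 December 1981 to 31 May 1982: 15 + 31 + 28 + 31 + 30 + 31 = 166 days (rest of December, January, February, March, April, May).
166 ÷ 7 = 23 full weeks with remainder 5, so 23 more Wednesdays after the first → 24.

24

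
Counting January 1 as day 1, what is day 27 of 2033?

27 into January → January 27.

January 27, 2033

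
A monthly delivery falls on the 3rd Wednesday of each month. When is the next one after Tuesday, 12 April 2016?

April 2016 starts on a Friday; its first Wednesday is the 6th, so the 3rd Wednesday is the 20th — 20 April 2016.
20 April 2016 is after 12 April 2016, so that is the next one.

20 April 2016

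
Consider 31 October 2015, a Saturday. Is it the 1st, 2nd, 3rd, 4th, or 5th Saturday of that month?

Day 31 falls in week ⌈31/7⌉ of the month.
Days 1–7 hold the 1st Saturday, 8–14 the 2nd, 15–21 the 3rd, 22–28 the 4th, 29–31 the 5th.
31 is in the range for the 5th.

5th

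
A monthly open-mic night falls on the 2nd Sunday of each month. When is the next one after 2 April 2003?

13 April 2003

April 2003 starts on a Tuesday; its first Sunday is the 6th, so the 2nd Sunday is the 13th — 13 April 2003.
13 April 2003 is after 2 April 2003, so that is the next one.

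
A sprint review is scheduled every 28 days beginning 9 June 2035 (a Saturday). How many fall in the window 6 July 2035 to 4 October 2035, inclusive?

4

Occurrences land 28·i days after 9 June 2035 for i = 0, 1, 2, …
6 July 2035 is 27 days after the start; 27 ÷ 28 = 0 remainder 27; since the remainder is 27, round up to i = 1. First occurrence in the window: #2 on 7 July 2035 (1×28 = 28 days in).
4 October 2035 is 117 days after the start; 117 ÷ 28 = 4 remainder 5. Last occurrence in the window: #5 on 29 September 2035.
Occurrences #2 through #5: 4 in total.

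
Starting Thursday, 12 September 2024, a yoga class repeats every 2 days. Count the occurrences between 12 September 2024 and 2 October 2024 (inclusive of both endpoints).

11

Occurrences land 2·i days after 12 September 2024 for i = 0, 1, 2, …
The window opens on the start date, so the first occurrence inside is #1 on 12 September 2024.
2 October 2024 is 20 days after the start; 20 ÷ 2 = 10 remainder 0. Last occurrence in the window: #11 on 2 October 2024.
Occurrences #1 through #11: 11 in total.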